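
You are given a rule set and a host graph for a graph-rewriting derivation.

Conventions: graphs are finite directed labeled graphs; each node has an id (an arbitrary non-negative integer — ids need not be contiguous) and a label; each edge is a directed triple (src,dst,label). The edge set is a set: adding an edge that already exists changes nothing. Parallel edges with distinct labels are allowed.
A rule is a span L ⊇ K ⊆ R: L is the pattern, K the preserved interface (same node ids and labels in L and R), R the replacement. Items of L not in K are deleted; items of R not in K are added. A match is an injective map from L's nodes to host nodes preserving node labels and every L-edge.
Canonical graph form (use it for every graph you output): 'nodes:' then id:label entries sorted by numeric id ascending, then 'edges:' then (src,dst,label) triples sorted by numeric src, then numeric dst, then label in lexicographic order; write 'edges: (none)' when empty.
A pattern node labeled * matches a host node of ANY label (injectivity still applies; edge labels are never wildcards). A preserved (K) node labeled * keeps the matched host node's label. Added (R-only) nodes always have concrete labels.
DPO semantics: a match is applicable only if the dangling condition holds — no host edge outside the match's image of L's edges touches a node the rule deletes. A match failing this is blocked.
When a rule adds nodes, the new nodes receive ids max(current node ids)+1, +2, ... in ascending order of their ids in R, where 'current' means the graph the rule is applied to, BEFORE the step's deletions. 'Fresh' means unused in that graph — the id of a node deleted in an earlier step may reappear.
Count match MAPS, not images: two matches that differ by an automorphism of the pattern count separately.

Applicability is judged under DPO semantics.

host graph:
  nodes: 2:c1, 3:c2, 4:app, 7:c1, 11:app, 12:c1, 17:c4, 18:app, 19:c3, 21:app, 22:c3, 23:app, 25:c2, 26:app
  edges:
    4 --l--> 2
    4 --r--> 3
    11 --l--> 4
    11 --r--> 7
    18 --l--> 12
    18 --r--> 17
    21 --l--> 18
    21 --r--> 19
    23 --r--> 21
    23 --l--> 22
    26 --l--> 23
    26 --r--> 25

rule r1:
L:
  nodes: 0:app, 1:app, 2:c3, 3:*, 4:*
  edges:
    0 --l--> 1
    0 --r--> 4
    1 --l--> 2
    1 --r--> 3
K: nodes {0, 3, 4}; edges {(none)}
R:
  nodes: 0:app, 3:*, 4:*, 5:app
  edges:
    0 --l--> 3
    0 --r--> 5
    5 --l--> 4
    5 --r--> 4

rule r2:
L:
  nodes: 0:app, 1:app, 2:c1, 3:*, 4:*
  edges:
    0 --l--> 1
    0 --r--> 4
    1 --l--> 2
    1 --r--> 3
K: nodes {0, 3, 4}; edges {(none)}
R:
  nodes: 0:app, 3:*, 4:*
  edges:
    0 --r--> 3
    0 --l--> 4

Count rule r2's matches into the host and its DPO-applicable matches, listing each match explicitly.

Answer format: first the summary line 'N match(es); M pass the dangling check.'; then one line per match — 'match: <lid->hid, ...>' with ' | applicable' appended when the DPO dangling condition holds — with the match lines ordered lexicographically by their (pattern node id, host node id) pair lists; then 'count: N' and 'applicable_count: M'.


2 match(es); 2 pass the dangling check.
match: 0->11, 1->4, 2->2, 3->3, 4->7 | applicable
match: 0->21, 1->18, 2->12, 3->17, 4->19 | applicable
count: 2
applicable_count: 2


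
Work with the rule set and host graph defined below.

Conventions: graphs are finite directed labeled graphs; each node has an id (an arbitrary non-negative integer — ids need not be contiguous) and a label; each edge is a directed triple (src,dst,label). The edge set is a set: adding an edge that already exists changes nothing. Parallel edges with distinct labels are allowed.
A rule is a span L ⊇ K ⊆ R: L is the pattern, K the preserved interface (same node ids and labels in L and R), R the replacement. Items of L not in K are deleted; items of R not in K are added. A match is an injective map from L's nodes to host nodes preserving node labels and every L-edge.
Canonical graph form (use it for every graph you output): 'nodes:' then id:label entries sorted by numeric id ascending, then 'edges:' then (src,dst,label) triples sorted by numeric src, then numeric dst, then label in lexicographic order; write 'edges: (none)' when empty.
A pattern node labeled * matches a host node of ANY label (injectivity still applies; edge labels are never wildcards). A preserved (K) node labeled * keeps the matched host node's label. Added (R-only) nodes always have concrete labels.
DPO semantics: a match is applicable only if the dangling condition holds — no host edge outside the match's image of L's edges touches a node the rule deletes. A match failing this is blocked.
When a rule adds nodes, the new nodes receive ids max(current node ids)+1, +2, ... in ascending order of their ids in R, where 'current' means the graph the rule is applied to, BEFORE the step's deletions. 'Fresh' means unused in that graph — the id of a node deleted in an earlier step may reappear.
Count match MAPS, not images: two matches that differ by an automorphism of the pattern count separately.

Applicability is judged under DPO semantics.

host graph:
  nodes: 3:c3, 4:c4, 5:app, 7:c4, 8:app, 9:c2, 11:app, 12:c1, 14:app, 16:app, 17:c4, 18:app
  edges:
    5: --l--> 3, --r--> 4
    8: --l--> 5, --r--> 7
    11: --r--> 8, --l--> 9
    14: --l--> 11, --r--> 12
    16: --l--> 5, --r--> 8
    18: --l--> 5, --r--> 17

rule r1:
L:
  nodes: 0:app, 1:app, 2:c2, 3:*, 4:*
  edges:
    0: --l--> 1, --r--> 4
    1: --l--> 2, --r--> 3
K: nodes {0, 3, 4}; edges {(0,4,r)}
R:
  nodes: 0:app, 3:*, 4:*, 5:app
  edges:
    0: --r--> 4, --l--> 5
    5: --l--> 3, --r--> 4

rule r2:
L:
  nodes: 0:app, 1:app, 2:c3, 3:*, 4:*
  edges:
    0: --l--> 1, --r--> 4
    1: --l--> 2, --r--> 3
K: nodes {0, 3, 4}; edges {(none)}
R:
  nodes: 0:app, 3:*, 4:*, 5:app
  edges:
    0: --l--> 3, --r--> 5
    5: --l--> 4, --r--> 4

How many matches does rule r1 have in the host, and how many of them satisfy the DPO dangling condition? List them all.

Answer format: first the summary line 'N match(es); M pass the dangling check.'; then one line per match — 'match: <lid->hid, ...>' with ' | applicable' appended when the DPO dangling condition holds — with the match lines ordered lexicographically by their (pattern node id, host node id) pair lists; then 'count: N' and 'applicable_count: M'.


1 match(es); 1 pass the dangling check.
match: 0->14, 1->11, 2->9, 3->8, 4->12 | applicable
count: 1
applicable_count: 1


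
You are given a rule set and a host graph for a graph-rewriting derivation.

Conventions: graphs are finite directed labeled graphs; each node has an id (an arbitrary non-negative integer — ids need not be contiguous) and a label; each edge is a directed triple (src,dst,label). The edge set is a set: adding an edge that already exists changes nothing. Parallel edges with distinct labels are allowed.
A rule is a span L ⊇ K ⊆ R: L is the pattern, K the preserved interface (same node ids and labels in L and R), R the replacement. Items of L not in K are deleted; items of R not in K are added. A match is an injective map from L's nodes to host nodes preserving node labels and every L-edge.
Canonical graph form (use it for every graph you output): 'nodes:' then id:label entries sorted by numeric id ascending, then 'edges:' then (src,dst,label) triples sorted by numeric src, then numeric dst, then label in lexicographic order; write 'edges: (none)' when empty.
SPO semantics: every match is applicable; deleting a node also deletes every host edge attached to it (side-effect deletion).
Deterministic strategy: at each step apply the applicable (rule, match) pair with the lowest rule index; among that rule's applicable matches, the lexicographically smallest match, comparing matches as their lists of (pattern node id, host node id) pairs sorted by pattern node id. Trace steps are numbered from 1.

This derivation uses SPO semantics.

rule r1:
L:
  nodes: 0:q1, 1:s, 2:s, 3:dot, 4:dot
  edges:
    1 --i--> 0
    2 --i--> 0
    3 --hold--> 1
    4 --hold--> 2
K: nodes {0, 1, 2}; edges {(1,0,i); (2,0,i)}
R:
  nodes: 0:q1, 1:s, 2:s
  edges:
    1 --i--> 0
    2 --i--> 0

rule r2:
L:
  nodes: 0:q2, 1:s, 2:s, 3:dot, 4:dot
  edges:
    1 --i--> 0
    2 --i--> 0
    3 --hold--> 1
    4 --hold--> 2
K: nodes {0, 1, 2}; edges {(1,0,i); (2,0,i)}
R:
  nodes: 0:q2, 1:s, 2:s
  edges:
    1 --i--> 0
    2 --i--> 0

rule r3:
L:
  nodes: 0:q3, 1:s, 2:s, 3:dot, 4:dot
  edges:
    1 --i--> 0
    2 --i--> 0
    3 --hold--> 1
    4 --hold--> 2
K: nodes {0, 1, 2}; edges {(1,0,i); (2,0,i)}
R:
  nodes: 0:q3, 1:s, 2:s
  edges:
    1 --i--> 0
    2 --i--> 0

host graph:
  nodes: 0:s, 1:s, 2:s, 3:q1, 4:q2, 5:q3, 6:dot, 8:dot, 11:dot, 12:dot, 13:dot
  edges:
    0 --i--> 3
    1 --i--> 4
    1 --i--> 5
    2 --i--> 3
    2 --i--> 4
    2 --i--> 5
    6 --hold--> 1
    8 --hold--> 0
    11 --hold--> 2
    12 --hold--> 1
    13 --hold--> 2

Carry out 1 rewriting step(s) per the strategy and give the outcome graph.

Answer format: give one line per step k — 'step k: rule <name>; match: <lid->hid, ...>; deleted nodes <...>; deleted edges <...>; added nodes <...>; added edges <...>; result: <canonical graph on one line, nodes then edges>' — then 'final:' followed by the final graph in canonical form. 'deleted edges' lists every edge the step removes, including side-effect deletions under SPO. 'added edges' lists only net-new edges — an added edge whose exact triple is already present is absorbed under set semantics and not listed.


step 1: rule r1; match: 0->3, 1->0, 2->2, 3->8, 4->11; deleted nodes 8, 11; deleted edges (8,0,hold); (11,2,hold); added nodes (none); added edges (none); result: nodes: 0:s, 1:s, 2:s, 3:q1, 4:q2, 5:q3, 6:dot, 12:dot, 13:dot edges: (0,3,i); (1,4,i); (1,5,i); (2,3,i); (2,4,i); (2,5,i); (6,1,hold); (12,1,hold); (13,2,hold)
final:
nodes: 0:s, 1:s, 2:s, 3:q1, 4:q2, 5:q3, 6:dot, 12:dot, 13:dot
edges: (0,3,i); (1,4,i); (1,5,i); (2,3,i); (2,4,i); (2,5,i); (6,1,hold); (12,1,hold); (13,2,hold)


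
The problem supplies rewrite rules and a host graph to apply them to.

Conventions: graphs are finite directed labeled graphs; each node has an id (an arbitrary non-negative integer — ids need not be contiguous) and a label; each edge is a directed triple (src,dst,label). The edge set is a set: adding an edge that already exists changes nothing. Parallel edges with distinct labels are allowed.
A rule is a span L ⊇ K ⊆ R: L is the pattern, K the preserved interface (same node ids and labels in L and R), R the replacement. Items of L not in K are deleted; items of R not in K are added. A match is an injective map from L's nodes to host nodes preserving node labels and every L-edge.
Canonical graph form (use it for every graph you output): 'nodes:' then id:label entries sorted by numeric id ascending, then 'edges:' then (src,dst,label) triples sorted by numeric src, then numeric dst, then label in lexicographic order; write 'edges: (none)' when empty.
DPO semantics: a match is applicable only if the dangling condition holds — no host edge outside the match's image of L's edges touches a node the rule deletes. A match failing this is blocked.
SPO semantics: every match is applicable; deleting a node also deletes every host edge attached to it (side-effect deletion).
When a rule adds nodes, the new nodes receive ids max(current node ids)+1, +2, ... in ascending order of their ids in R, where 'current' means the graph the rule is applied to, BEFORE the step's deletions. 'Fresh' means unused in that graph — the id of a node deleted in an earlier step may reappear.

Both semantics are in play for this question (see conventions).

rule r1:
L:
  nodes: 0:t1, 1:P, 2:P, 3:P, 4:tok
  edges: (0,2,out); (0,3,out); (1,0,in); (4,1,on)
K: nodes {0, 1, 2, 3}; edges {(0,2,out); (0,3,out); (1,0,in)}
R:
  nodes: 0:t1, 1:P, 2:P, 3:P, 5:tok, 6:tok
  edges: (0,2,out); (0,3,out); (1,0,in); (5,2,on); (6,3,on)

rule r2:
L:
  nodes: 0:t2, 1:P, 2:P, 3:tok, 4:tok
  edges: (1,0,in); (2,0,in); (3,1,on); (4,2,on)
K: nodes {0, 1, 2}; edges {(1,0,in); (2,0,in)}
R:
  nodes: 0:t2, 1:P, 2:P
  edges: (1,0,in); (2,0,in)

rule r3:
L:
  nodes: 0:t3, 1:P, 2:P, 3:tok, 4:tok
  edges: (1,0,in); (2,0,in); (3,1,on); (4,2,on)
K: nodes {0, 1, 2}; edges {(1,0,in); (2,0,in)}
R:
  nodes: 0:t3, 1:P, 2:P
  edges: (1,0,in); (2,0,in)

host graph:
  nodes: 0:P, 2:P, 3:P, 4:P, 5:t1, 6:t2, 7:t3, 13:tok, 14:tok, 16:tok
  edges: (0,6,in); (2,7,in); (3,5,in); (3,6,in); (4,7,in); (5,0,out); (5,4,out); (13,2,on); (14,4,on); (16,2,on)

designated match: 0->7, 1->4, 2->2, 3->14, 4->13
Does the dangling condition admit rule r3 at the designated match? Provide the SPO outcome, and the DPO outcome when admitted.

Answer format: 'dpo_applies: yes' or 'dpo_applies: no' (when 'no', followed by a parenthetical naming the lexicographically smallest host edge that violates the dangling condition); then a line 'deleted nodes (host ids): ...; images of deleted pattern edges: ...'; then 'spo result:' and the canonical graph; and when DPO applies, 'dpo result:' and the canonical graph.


dpo_applies: yes
deleted nodes (host ids): 13, 14; images of deleted pattern edges: (13,2,on); (14,4,on)
spo result:
nodes: 0:P, 2:P, 3:P, 4:P, 5:t1, 6:t2, 7:t3, 16:tok
edges: (0,6,in); (2,7,in); (3,5,in); (3,6,in); (4,7,in); (5,0,out); (5,4,out); (16,2,on)
dpo result:
nodes: 0:P, 2:P, 3:P, 4:P, 5:t1, 6:t2, 7:t3, 16:tok
edges: (0,6,in); (2,7,in); (3,5,in); (3,6,in); (4,7,in); (5,0,out); (5,4,out); (16,2,on)


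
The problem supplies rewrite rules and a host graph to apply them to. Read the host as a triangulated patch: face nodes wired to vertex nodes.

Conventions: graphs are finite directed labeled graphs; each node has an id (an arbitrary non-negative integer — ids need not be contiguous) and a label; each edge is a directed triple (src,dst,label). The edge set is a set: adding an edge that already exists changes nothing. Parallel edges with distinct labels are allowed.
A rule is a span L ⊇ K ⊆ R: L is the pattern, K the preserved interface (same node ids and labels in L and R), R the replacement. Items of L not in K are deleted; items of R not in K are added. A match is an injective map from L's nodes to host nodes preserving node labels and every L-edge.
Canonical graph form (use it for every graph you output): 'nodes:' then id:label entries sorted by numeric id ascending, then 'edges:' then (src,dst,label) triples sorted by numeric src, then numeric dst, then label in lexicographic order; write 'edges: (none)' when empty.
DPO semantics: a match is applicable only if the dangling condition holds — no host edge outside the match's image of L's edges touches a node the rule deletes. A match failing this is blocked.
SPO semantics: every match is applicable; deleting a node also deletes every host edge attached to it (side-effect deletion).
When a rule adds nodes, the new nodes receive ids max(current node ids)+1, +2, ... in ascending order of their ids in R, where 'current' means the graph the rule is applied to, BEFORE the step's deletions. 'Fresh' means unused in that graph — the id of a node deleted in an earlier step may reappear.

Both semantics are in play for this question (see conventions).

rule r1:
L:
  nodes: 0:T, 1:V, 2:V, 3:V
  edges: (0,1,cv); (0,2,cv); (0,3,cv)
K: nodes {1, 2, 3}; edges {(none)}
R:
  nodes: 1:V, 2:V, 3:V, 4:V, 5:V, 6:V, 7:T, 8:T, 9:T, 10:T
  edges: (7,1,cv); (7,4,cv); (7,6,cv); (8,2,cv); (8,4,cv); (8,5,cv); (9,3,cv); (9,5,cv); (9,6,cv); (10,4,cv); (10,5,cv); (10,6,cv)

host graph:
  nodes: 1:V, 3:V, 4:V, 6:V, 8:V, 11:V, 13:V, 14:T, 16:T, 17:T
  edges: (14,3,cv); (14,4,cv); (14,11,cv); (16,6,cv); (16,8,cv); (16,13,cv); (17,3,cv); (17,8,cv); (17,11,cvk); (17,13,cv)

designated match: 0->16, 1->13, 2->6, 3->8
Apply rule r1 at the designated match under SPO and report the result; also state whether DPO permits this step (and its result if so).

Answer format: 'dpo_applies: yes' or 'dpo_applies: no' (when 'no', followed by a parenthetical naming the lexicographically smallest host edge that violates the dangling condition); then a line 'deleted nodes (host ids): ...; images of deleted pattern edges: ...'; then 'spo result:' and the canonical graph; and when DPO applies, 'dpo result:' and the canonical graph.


dpo_applies: yes
deleted nodes (host ids): 16; images of deleted pattern edges: (16,6,cv); (16,8,cv); (16,13,cv)
spo result:
nodes: 1:V, 3:V, 4:V, 6:V, 8:V, 11:V, 13:V, 14:T, 17:T, 18:V, 19:V, 20:V, 21:T, 22:T, 23:T, 24:T
edges: (14,3,cv); (14,4,cv); (14,11,cv); (17,3,cv); (17,8,cv); (17,11,cvk); (17,13,cv); (21,13,cv); (21,18,cv); (21,20,cv); (22,6,cv); (22,18,cv); (22,19,cv); (23,8,cv); (23,19,cv); (23,20,cv); (24,18,cv); (24,19,cv); (24,20,cv)
dpo result:
nodes: 1:V, 3:V, 4:V, 6:V, 8:V, 11:V, 13:V, 14:T, 17:T, 18:V, 19:V, 20:V, 21:T, 22:T, 23:T, 24:T
edges: (14,3,cv); (14,4,cv); (14,11,cv); (17,3,cv); (17,8,cv); (17,11,cvk); (17,13,cv); (21,13,cv); (21,18,cv); (21,20,cv); (22,6,cv); (22,18,cv); (22,19,cv); (23,8,cv); (23,19,cv); (23,20,cv); (24,18,cv); (24,19,cv); (24,20,cv)


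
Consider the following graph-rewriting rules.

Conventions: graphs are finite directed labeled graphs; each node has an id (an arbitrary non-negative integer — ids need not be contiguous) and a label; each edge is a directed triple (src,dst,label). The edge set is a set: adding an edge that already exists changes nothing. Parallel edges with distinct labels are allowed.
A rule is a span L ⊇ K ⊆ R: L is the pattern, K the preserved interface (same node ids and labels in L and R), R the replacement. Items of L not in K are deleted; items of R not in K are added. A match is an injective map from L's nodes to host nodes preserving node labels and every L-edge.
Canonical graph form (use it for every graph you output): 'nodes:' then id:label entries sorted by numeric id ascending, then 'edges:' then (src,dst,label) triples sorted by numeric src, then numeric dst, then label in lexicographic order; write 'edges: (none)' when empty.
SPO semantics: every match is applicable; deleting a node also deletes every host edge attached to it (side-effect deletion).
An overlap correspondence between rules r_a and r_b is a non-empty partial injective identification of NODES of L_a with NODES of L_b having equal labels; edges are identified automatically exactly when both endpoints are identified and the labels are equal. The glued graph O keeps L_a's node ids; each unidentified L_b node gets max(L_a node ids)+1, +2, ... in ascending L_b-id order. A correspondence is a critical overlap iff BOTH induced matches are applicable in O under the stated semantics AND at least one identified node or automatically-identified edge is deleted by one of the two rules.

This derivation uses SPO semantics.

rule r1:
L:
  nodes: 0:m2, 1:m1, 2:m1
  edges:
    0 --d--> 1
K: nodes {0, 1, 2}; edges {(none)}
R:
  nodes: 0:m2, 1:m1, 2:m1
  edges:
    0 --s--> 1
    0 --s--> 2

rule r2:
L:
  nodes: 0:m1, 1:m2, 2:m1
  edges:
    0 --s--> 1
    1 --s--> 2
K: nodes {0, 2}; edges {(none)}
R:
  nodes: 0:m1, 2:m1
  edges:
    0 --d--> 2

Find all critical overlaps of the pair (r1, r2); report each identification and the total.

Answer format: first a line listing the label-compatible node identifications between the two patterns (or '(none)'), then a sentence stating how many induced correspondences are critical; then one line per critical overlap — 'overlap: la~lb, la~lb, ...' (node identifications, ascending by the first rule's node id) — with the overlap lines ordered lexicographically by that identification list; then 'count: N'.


label-compatible node identifications between L(r1) and L(r2): 0~1, 1~0, 1~2, 2~0, 2~2
7 of the induced correspondences are critical overlaps of r1 and r2.
overlap: 0~1
overlap: 0~1, 1~0
overlap: 0~1, 1~0, 2~2
overlap: 0~1, 1~2
overlap: 0~1, 1~2, 2~0
overlap: 0~1, 2~0
overlap: 0~1, 2~2
count: 7


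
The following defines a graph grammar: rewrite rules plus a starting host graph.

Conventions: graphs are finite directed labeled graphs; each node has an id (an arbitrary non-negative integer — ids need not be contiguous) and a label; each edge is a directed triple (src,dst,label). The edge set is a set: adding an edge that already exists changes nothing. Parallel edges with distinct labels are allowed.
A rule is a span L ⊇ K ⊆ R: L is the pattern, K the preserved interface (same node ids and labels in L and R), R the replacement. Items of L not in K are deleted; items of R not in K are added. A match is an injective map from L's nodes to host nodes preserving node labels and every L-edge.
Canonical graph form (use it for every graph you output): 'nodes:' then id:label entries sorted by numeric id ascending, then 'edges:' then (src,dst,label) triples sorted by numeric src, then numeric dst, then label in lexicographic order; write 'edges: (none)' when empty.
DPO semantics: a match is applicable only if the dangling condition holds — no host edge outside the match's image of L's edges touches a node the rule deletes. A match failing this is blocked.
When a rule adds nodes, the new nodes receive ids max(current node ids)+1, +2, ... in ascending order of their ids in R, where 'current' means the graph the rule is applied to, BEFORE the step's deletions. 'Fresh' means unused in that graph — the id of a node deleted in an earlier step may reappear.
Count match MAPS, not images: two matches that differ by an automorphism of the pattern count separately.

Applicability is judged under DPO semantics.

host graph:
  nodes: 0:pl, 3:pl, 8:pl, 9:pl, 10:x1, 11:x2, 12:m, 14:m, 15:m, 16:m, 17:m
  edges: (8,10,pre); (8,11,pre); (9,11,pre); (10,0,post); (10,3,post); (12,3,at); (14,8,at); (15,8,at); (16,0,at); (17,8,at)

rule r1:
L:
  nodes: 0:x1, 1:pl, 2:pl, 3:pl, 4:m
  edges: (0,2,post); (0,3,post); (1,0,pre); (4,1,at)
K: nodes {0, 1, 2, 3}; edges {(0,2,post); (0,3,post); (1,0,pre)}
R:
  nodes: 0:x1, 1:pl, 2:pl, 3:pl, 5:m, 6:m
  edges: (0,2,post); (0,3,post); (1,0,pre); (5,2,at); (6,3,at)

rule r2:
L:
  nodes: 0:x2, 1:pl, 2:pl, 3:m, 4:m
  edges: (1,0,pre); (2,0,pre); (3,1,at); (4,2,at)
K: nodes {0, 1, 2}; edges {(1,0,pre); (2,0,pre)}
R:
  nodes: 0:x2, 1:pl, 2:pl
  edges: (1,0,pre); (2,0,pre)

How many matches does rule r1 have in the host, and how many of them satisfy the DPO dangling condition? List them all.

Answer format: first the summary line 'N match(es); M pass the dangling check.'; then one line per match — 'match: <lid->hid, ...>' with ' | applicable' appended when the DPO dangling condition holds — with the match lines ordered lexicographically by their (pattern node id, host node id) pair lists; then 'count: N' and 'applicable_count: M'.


6 match(es); 6 pass the dangling check.
match: 0->10, 1->8, 2->0, 3->3, 4->14 | applicable
match: 0->10, 1->8, 2->0, 3->3, 4->15 | applicable
match: 0->10, 1->8, 2->0, 3->3, 4->17 | applicable
match: 0->10, 1->8, 2->3, 3->0, 4->14 | applicable
match: 0->10, 1->8, 2->3, 3->0, 4->15 | applicable
match: 0->10, 1->8, 2->3, 3->0, 4->17 | applicable
count: 6
applicable_count: 6


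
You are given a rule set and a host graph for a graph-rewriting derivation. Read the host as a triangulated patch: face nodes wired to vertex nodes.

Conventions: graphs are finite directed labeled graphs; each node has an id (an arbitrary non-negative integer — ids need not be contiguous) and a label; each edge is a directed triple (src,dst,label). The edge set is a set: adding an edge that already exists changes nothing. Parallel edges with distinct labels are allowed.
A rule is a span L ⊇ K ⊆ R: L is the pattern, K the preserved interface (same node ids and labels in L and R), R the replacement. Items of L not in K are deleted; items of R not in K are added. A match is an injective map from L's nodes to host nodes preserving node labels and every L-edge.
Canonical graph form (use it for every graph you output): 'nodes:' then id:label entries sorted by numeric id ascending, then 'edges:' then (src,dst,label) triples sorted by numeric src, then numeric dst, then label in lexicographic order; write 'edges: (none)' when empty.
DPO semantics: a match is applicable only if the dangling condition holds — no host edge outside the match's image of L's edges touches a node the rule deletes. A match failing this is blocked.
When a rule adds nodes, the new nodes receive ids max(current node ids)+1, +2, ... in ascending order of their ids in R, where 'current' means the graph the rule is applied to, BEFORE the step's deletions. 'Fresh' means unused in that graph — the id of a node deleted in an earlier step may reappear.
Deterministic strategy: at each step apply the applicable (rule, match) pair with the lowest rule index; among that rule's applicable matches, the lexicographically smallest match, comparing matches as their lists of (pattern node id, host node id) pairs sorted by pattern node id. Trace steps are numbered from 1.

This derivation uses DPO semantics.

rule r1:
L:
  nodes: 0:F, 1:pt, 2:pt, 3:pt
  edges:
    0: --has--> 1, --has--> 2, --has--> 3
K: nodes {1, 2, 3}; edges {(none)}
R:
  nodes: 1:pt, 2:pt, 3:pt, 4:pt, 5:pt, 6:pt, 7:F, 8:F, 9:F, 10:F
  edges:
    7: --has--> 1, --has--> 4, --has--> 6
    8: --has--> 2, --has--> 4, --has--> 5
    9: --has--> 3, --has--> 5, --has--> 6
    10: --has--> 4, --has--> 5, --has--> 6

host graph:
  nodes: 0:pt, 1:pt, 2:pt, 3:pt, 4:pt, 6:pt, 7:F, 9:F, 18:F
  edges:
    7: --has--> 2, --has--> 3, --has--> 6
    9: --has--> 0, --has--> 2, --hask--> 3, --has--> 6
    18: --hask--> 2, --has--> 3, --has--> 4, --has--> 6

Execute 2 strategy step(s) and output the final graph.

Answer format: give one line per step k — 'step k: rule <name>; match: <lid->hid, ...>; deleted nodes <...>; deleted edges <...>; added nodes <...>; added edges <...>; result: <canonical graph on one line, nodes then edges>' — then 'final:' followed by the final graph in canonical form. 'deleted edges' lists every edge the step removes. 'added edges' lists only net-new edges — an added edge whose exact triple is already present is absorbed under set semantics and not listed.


step 1: rule r1; match: 0->7, 1->2, 2->3, 3->6; deleted nodes 7; deleted edges (7,2,has); (7,3,has); (7,6,has); added nodes 19, 20, 21, 22, 23, 24, 25; added edges (22,2,has); (22,19,has); (22,21,has); (23,3,has); (23,19,has); (23,20,has); (24,6,has); (24,20,has); (24,21,has); (25,19,has); (25,20,has); (25,21,has); result: nodes: 0:pt, 1:pt, 2:pt, 3:pt, 4:pt, 6:pt, 9:F, 18:F, 19:pt, 20:pt, 21:pt, 22:F, 23:F, 24:F, 25:F edges: (9,0,has); (9,2,has); (9,3,hask); (9,6,has); (18,2,hask); (18,3,has); (18,4,has); (18,6,has); (22,2,has); (22,19,has); (22,21,has); (23,3,has); (23,19,has); (23,20,has); (24,6,has); (24,20,has); (24,21,has); (25,19,has); (25,20,has); (25,21,has)
step 2: rule r1; match: 0->22, 1->2, 2->19, 3->21; deleted nodes 22; deleted edges (22,2,has); (22,19,has); (22,21,has); added nodes 26, 27, 28, 29, 30, 31, 32; added edges (29,2,has); (29,26,has); (29,28,has); (30,19,has); (30,26,has); (30,27,has); (31,21,has); (31,27,has); (31,28,has); (32,26,has); (32,27,has); (32,28,has); result: nodes: 0:pt, 1:pt, 2:pt, 3:pt, 4:pt, 6:pt, 9:F, 18:F, 19:pt, 20:pt, 21:pt, 23:F, 24:F, 25:F, 26:pt, 27:pt, 28:pt, 29:F, 30:F, 31:F, 32:F edges: (9,0,has); (9,2,has); (9,3,hask); (9,6,has); (18,2,hask); (18,3,has); (18,4,has); (18,6,has); (23,3,has); (23,19,has); (23,20,has); (24,6,has); (24,20,has); (24,21,has); (25,19,has); (25,20,has); (25,21,has); (29,2,has); (29,26,has); (29,28,has); (30,19,has); (30,26,has); (30,27,has); (31,21,has); (31,27,has); (31,28,has); (32,26,has); (32,27,has); (32,28,has)
final:
nodes: 0:pt, 1:pt, 2:pt, 3:pt, 4:pt, 6:pt, 9:F, 18:F, 19:pt, 20:pt, 21:pt, 23:F, 24:F, 25:F, 26:pt, 27:pt, 28:pt, 29:F, 30:F, 31:F, 32:F
edges: (9,0,has); (9,2,has); (9,3,hask); (9,6,has); (18,2,hask); (18,3,has); (18,4,has); (18,6,has); (23,3,has); (23,19,has); (23,20,has); (24,6,has); (24,20,has); (24,21,has); (25,19,has); (25,20,has); (25,21,has); (29,2,has); (29,26,has); (29,28,has); (30,19,has); (30,26,has); (30,27,has); (31,21,has); (31,27,has); (31,28,has); (32,26,has); (32,27,has); (32,28,has)


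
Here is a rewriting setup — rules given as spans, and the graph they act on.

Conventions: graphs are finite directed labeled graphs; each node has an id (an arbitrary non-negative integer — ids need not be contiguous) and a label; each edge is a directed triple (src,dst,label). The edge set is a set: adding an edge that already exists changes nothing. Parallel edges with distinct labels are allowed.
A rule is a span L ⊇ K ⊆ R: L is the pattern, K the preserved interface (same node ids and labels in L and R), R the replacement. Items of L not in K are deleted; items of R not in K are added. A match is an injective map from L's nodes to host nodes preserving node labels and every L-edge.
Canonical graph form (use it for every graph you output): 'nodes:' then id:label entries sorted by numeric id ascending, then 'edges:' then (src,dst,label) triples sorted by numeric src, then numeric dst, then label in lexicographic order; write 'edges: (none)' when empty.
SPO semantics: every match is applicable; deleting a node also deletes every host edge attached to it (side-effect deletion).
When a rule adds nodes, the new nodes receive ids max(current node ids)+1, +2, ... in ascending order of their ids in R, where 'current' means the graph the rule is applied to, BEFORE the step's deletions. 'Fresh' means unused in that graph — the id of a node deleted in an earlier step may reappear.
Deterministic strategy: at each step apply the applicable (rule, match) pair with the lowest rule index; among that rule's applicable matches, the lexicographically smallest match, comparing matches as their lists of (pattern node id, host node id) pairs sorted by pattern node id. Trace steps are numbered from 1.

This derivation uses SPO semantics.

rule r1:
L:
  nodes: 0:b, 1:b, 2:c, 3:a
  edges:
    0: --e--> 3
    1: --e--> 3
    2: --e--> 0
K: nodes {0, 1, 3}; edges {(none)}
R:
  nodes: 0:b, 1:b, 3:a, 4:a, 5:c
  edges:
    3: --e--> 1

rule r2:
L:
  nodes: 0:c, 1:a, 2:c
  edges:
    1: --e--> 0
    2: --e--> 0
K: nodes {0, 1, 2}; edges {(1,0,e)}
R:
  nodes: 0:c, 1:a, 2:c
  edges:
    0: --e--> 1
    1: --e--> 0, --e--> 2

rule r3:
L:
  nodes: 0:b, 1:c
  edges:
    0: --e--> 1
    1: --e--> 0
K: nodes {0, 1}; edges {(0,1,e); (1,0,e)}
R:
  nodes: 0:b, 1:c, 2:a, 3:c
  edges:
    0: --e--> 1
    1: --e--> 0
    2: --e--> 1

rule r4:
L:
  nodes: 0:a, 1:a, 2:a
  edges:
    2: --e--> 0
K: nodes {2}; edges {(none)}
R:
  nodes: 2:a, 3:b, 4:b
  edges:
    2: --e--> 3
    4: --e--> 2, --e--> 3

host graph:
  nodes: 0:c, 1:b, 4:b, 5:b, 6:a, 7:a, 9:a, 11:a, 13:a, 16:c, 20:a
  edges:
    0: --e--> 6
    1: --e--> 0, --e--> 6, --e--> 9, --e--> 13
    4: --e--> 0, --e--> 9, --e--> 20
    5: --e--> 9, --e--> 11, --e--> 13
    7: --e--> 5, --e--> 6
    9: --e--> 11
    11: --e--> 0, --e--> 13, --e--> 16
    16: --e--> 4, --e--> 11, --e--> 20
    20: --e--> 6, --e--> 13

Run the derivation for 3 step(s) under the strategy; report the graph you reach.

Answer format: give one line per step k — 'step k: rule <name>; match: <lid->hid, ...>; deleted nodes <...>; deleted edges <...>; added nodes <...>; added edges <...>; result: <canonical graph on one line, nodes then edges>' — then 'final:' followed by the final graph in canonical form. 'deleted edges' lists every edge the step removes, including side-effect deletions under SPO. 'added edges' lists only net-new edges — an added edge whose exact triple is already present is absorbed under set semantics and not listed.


step 1: rule r1; match: 0->4, 1->1, 2->16, 3->9; deleted nodes 16; deleted edges (1,9,e); (4,9,e); (11,16,e); (16,4,e); (16,11,e); (16,20,e); added nodes 21, 22; added edges (9,1,e); result: nodes: 0:c, 1:b, 4:b, 5:b, 6:a, 7:a, 9:a, 11:a, 13:a, 20:a, 21:a, 22:c edges: (0,6,e); (1,0,e); (1,6,e); (1,13,e); (4,0,e); (4,20,e); (5,9,e); (5,11,e); (5,13,e); (7,5,e); (7,6,e); (9,1,e); (9,11,e); (11,0,e); (11,13,e); (20,6,e); (20,13,e)
step 2: rule r4; match: 0->6, 1->7, 2->20; deleted nodes 6, 7; deleted edges (0,6,e); (1,6,e); (7,5,e); (7,6,e); (20,6,e); added nodes 23, 24; added edges (20,23,e); (24,20,e); (24,23,e); result: nodes: 0:c, 1:b, 4:b, 5:b, 9:a, 11:a, 13:a, 20:a, 21:a, 22:c, 23:b, 24:b edges: (1,0,e); (1,13,e); (4,0,e); (4,20,e); (5,9,e); (5,11,e); (5,13,e); (9,1,e); (9,11,e); (11,0,e); (11,13,e); (20,13,e); (20,23,e); (24,20,e); (24,23,e)
step 3: rule r4; match: 0->11, 1->13, 2->9; deleted nodes 11, 13; deleted edges (1,13,e); (5,11,e); (5,13,e); (9,11,e); (11,0,e); (11,13,e); (20,13,e); added nodes 25, 26; added edges (9,25,e); (26,9,e); (26,25,e); result: nodes: 0:c, 1:b, 4:b, 5:b, 9:a, 20:a, 21:a, 22:c, 23:b, 24:b, 25:b, 26:b edges: (1,0,e); (4,0,e); (4,20,e); (5,9,e); (9,1,e); (9,25,e); (20,23,e); (24,20,e); (24,23,e); (26,9,e); (26,25,e)
final:
nodes: 0:c, 1:b, 4:b, 5:b, 9:a, 20:a, 21:a, 22:c, 23:b, 24:b, 25:b, 26:b
edges: (1,0,e); (4,0,e); (4,20,e); (5,9,e); (9,1,e); (9,25,e); (20,23,e); (24,20,e); (24,23,e); (26,9,e); (26,25,e)


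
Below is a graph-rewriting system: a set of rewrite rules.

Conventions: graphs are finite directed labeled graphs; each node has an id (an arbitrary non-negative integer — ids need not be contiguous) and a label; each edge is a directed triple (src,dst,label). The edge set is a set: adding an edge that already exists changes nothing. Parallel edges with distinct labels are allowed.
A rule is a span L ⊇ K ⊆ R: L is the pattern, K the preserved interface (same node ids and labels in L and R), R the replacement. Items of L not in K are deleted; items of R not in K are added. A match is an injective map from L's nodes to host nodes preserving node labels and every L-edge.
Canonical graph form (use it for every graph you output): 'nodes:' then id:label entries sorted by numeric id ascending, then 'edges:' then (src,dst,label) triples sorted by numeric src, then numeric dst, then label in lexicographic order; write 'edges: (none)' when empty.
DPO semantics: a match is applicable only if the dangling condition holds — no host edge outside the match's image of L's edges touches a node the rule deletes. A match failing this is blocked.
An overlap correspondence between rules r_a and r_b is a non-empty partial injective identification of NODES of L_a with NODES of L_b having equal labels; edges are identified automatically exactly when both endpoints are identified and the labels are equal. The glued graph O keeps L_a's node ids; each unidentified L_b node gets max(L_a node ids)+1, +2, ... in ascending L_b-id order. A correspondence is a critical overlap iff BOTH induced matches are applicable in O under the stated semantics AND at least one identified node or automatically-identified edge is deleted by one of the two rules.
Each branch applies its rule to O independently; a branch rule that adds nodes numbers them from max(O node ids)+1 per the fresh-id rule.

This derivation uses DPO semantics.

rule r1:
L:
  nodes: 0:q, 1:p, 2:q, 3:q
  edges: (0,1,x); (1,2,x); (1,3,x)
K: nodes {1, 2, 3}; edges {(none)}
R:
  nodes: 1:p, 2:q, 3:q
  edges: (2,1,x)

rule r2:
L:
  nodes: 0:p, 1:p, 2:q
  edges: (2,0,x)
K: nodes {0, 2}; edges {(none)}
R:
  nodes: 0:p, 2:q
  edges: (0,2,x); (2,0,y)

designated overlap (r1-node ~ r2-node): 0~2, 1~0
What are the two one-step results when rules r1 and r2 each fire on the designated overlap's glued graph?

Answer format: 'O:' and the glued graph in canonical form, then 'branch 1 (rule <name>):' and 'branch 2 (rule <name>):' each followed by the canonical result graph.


O:
nodes: 0:q, 1:p, 2:q, 3:q, 4:p
edges: (0,1,x); (1,2,x); (1,3,x)
branch 1 (rule r1):
nodes: 1:p, 2:q, 3:q, 4:p
edges: (2,1,x)
branch 2 (rule r2):
nodes: 0:q, 1:p, 2:q, 3:q
edges: (0,1,y); (1,0,x); (1,2,x); (1,3,x)


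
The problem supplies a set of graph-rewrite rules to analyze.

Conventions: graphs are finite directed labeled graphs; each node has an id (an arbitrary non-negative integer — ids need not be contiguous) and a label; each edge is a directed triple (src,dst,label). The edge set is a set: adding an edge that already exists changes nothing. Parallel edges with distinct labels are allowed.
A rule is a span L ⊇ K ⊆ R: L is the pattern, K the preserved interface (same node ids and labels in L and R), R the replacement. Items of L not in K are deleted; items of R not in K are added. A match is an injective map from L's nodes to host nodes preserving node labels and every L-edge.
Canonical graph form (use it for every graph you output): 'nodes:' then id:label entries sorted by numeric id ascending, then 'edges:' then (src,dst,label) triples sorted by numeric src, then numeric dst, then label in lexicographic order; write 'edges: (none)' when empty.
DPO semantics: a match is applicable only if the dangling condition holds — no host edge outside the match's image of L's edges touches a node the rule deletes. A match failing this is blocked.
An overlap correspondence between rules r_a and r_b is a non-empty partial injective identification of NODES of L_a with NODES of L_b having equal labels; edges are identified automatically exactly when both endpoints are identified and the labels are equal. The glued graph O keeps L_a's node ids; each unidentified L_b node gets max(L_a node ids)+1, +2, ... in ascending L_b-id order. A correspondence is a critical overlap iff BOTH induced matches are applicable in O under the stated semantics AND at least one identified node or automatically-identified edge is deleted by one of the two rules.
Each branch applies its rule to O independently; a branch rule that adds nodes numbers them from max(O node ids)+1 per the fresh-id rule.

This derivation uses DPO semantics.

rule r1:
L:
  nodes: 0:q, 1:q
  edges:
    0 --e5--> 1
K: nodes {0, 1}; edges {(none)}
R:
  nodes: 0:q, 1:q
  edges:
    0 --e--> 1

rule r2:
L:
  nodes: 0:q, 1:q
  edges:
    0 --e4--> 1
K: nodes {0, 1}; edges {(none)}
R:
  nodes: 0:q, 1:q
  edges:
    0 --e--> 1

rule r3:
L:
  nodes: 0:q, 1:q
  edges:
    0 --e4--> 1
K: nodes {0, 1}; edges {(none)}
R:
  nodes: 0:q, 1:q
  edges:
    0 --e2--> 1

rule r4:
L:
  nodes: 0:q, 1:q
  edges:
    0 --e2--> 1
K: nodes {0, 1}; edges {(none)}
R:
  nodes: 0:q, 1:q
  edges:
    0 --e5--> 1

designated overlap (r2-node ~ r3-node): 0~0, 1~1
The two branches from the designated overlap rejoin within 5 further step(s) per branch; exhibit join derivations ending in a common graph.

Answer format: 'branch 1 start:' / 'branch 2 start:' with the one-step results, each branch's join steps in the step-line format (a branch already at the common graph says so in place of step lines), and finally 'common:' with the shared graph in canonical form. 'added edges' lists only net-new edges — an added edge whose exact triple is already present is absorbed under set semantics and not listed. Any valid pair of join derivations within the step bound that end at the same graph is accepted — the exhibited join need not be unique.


branch 1 start:
nodes: 0:q, 1:q
edges: (0,1,e)
branch 2 start:
nodes: 0:q, 1:q
edges: (0,1,e2)
branch 1: already at the common graph (0 steps)
branch 2 step 1: rule r4; match: 0->0, 1->1; deleted nodes (none); deleted edges (0,1,e2); added nodes (none); added edges (0,1,e5); result: nodes: 0:q, 1:q edges: (0,1,e5)
branch 2 step 2: rule r1; match: 0->0, 1->1; deleted nodes (none); deleted edges (0,1,e5); added nodes (none); added edges (0,1,e); result: nodes: 0:q, 1:q edges: (0,1,e)
common:
nodes: 0:q, 1:q
edges: (0,1,e)


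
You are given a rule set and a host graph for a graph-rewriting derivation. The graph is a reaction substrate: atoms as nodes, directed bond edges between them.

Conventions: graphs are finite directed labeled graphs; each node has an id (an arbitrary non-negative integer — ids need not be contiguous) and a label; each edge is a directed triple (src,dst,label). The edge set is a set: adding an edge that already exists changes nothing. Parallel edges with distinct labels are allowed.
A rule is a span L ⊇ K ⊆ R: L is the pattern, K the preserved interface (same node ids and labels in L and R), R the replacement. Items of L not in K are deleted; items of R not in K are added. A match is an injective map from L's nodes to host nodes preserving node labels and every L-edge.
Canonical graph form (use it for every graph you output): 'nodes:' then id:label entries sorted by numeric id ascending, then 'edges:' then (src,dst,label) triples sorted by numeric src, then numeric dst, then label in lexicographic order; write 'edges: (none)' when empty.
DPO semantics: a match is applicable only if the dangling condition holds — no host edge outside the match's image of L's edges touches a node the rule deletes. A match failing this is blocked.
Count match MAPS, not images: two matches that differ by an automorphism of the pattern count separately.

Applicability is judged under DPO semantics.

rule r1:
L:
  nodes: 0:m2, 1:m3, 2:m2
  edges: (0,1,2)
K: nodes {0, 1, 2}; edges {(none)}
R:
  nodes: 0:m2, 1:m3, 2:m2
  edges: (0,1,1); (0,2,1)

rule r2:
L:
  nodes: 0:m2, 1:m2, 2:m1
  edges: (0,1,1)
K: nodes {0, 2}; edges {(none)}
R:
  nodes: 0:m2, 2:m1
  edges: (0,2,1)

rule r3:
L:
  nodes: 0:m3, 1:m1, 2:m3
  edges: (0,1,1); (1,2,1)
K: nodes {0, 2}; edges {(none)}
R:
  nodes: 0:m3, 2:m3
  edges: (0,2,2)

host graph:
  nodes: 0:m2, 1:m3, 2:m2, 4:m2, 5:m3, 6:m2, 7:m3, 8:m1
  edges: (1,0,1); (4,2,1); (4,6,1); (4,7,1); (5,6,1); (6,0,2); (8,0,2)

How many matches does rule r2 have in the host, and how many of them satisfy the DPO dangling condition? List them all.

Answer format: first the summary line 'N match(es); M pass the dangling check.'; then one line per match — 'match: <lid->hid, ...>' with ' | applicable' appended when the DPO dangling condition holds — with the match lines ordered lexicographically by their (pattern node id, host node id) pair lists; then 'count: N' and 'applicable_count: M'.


2 match(es); 1 pass the dangling check.
match: 0->4, 1->2, 2->8 | applicable
match: 0->4, 1->6, 2->8
count: 2
applicable_count: 1
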